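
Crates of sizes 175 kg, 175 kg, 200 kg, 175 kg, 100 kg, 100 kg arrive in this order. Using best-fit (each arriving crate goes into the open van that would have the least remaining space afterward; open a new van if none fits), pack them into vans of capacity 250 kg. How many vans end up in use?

5

  175 → van 1 (new)  [load 175/250]
  175 → van 2 (new)  [load 175/250]
  200 → van 3 (new)  [load 200/250]
  175 → van 4 (new)  [load 175/250]
  100 → van 5 (new)  [load 100/250]
  100 → van 5  [load 200/250]
5 vans opened.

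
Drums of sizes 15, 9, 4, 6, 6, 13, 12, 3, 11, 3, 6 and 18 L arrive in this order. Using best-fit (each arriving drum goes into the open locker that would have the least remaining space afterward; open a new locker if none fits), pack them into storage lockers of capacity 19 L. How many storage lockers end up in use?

6

  15 → locker 1 (new)  [load 15/19]
  9 → locker 2 (new)  [load 9/19]
  4 → locker 1  [load 19/19]
  6 → locker 2  [load 15/19]
  6 → locker 3 (new)  [load 6/19]
  13 → locker 3  [load 19/19]
  12 → locker 4 (new)  [load 12/19]
  3 → locker 2  [load 18/19]
  11 → locker 5 (new)  [load 11/19]
  3 → locker 4  [load 15/19]
  6 → locker 5  [load 17/19]
  18 → locker 6 (new)  [load 18/19]
6 storage lockers opened.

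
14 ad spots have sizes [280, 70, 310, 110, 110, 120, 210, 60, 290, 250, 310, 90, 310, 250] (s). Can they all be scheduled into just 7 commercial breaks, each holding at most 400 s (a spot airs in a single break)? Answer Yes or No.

Total = 2770 s; ⌈2770/400⌉ = 7.
8 ad spots each exceed half the capacity and cannot share a break, forcing at least 8 commercial breaks.
At least 8 commercial breaks are required, but only 7 are allowed.

No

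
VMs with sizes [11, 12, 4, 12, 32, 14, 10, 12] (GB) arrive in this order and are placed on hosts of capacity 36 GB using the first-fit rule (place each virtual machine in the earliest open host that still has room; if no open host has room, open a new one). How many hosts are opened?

4

  11 → host 1 (new)  [load 11/36]
  12 → host 1  [load 23/36]
  4 → host 1  [load 27/36]
  12 → host 2 (new)  [load 12/36]
  32 → host 3 (new)  [load 32/36]
  14 → host 2  [load 26/36]
  10 → host 2  [load 36/36]
  12 → host 4 (new)  [load 12/36]
4 hosts opened.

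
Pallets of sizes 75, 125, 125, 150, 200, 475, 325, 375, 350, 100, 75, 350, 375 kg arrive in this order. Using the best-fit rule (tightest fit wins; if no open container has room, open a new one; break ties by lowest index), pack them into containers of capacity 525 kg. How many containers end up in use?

7

  75 → container 1 (new)  [load 75/525]
  125 → container 1  [load 200/525]
  125 → container 1  [load 325/525]
  150 → container 1  [load 475/525]
  200 → container 2 (new)  [load 200/525]
  475 → container 3 (new)  [load 475/525]
  325 → container 2  [load 525/525]
  375 → container 4 (new)  [load 375/525]
  350 → container 5 (new)  [load 350/525]
  100 → container 4  [load 475/525]
  75 → container 5  [load 425/525]
  350 → container 6 (new)  [load 350/525]
  375 → container 7 (new)  [load 375/525]
7 containers opened.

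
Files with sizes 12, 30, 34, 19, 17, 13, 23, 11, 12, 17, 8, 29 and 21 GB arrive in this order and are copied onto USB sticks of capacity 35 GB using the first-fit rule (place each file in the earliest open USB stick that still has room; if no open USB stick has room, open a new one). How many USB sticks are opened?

8

  12 → USB stick 1 (new)  [load 12/35]
  30 → USB stick 2 (new)  [load 30/35]
  34 → USB stick 3 (new)  [load 34/35]
  19 → USB stick 1  [load 31/35]
  17 → USB stick 4 (new)  [load 17/35]
  13 → USB stick 4  [load 30/35]
  23 → USB stick 5 (new)  [load 23/35]
  11 → USB stick 5  [load 34/35]
  12 → USB stick 6 (new)  [load 12/35]
  17 → USB stick 6  [load 29/35]
  8 → USB stick 7 (new)  [load 8/35]
  29 → USB stick 8 (new)  [load 29/35]
  21 → USB stick 7  [load 29/35]
8 USB sticks opened.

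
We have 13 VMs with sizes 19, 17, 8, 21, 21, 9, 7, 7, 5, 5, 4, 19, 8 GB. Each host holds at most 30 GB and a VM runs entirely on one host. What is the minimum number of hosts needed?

6

Total = 21 + 21 + 19 + 19 + 17 + 9 + 8 + 8 + 7 + 7 + 5 + 5 + 4 = 150 GB.
Lower bound: ⌈150/30⌉ = 5 hosts.
A packing using 6 hosts:
  host 1: 21 + 9 = 30
  host 2: 21 + 8 = 29
  host 3: 19 + 8 = 27
  host 4: 19 + 7 + 4 = 30
  host 5: 17 + 7 + 5 = 29
  host 6: 5 = 5
No arrangement into 5 hosts stays within capacity, so 6 is optimal.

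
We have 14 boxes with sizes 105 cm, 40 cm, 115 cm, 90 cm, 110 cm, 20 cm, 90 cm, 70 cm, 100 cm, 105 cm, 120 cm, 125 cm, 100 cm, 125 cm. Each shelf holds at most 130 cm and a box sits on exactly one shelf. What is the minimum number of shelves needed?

12

Total = 125 + 125 + 120 + 115 + 110 + 105 + 105 + 100 + 100 + 90 + 90 + 70 + 40 + 20 = 1315 cm.
Lower bound: ⌈1315/130⌉ = 11 shelves.
Also, 12 boxes each exceed 65 cm, and no two of those can share a shelf, so at least 12 shelves are needed.
A packing using 12 shelves:
  shelf 1: 125 = 125
  shelf 2: 125 = 125
  shelf 3: 120 = 120
  shelf 4: 115 = 115
  shelf 5: 110 + 20 = 130
  shelf 6: 105 = 105
  shelf 7: 105 = 105
  shelf 8: 100 = 100
  shelf 9: 100 = 100
  shelf 10: 90 + 40 = 130
  shelf 11: 90 = 90
  shelf 12: 70 = 70
This matches the lower bound, so 12 is optimal.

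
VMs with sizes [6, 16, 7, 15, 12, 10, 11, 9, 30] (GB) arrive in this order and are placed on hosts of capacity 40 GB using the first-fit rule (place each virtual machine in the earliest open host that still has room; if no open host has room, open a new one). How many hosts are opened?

  6 → host 1 (new)  [load 6/40]
  16 → host 1  [load 22/40]
  7 → host 1  [load 29/40]
  15 → host 2 (new)  [load 15/40]
  12 → host 2  [load 27/40]
  10 → host 1  [load 39/40]
  11 → host 2  [load 38/40]
  9 → host 3 (new)  [load 9/40]
  30 → host 3  [load 39/40]
3 hosts opened.

3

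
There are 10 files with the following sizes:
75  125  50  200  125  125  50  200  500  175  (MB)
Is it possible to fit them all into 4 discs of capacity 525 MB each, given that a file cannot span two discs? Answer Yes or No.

Yes

A valid assignment using 4 discs:
  disc 1: 500 = 500
  disc 2: 200 + 200 + 125 = 525
  disc 3: 175 + 125 + 125 + 75 = 500
  disc 4: 50 + 50 = 100
Every load is within 525 MB, so 4 discs suffice.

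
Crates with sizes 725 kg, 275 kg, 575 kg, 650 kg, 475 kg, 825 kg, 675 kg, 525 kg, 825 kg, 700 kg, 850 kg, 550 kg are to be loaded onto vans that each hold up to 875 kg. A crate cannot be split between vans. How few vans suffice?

Total = 850 + 825 + 825 + 725 + 700 + 675 + 650 + 575 + 550 + 525 + 475 + 275 = 7650 kg.
Lower bound: ⌈7650/875⌉ = 9 vans.
Also, 11 crates each exceed 875/2 kg, and no two of those can share a van, so at least 11 vans are needed.
A packing using 11 vans:
  van 1: 850 = 850
  van 2: 825 = 825
  van 3: 825 = 825
  van 4: 725 = 725
  van 5: 700 = 700
  van 6: 675 = 675
  van 7: 650 = 650
  van 8: 575 + 275 = 850
  van 9: 550 = 550
  van 10: 525 = 525
  van 11: 475 = 475
This matches the lower bound, so 11 is optimal.

11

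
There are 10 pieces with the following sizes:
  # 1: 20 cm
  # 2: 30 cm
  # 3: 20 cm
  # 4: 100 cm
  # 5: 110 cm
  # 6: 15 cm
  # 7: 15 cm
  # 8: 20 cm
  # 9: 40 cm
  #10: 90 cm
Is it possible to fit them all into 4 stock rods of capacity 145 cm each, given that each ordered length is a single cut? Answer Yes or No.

A valid assignment using 4 stock rods:
  stock rod 1: 110 + 30 = 140
  stock rod 2: 100 + 40 = 140
  stock rod 3: 90 + 20 + 20 + 15 = 145
  stock rod 4: 20 + 15 = 35
Every load is within 145 cm, so 4 stock rods suffice.

Yes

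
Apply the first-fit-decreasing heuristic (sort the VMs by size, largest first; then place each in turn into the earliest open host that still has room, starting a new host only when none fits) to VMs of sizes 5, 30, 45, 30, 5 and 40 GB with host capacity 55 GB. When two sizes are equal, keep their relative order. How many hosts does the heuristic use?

4

Sorted descending: 45, 40, 30, 30, 5, 5.
  45 → host 1 (new)  [load 45/55]
  40 → host 2 (new)  [load 40/55]
  30 → host 3 (new)  [load 30/55]
  30 → host 4 (new)  [load 30/55]
  5 → host 1  [load 50/55]
  5 → host 1  [load 55/55]
4 hosts opened.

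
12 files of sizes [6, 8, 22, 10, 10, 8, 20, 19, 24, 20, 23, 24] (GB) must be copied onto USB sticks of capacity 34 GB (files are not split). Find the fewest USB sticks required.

Total = 24 + 24 + 23 + 22 + 20 + 20 + 19 + 10 + 10 + 8 + 8 + 6 = 194 GB.
Lower bound: ⌈194/34⌉ = 6 USB sticks.
Also, 7 files each exceed 17 GB, and no two of those can share a USB stick, so at least 7 USB sticks are needed.
A packing using 7 USB sticks:
  USB stick 1: 24 + 10 = 34
  USB stick 2: 24 + 10 = 34
  USB stick 3: 23 + 8 = 31
  USB stick 4: 22 + 8 = 30
  USB stick 5: 20 + 6 = 26
  USB stick 6: 20 = 20
  USB stick 7: 19 = 19
This matches the lower bound, so 7 is optimal.

7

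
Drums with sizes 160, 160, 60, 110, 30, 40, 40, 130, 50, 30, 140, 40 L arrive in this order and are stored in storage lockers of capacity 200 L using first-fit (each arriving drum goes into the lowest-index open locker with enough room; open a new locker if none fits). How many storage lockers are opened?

  160 → locker 1 (new)  [load 160/200]
  160 → locker 2 (new)  [load 160/200]
  60 → locker 3 (new)  [load 60/200]
  110 → locker 3  [load 170/200]
  30 → locker 1  [load 190/200]
  40 → locker 2  [load 200/200]
  40 → locker 4 (new)  [load 40/200]
  130 → locker 4  [load 170/200]
  50 → locker 5 (new)  [load 50/200]
  30 → locker 3  [load 200/200]
  140 → locker 5  [load 190/200]
  40 → locker 6 (new)  [load 40/200]
6 storage lockers opened.

6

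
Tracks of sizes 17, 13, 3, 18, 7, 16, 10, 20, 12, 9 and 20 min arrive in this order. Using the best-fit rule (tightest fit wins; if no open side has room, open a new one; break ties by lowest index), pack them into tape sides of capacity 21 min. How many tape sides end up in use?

  17 → side 1 (new)  [load 17/21]
  13 → side 2 (new)  [load 13/21]
  3 → side 1  [load 20/21]
  18 → side 3 (new)  [load 18/21]
  7 → side 2  [load 20/21]
  16 → side 4 (new)  [load 16/21]
  10 → side 5 (new)  [load 10/21]
  20 → side 6 (new)  [load 20/21]
  12 → side 7 (new)  [load 12/21]
  9 → side 7  [load 21/21]
  20 → side 8 (new)  [load 20/21]
8 tape sides opened.

8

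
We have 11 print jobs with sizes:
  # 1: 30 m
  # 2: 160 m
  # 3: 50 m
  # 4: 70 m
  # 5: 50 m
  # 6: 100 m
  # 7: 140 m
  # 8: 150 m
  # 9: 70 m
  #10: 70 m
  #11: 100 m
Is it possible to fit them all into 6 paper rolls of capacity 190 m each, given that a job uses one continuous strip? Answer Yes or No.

A valid assignment using 6 paper rolls:
  roll 1: 160 + 30 = 190
  roll 2: 150 = 150
  roll 3: 140 + 50 = 190
  roll 4: 100 + 70 = 170
  roll 5: 100 + 70 = 170
  roll 6: 70 + 50 = 120
Every load is within 190 m, so 6 paper rolls suffice.

Yes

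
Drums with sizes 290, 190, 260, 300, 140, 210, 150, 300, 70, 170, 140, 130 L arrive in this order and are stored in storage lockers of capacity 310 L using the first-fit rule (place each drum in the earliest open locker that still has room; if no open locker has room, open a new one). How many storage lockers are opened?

9

  290 → locker 1 (new)  [load 290/310]
  190 → locker 2 (new)  [load 190/310]
  260 → locker 3 (new)  [load 260/310]
  300 → locker 4 (new)  [load 300/310]
  140 → locker 5 (new)  [load 140/310]
  210 → locker 6 (new)  [load 210/310]
  150 → locker 5  [load 290/310]
  300 → locker 7 (new)  [load 300/310]
  70 → locker 2  [load 260/310]
  170 → locker 8 (new)  [load 170/310]
  140 → locker 8  [load 310/310]
  130 → locker 9 (new)  [load 130/310]
9 storage lockers opened.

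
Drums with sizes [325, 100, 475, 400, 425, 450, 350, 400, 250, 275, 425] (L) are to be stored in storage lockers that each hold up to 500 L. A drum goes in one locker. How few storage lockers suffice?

Total = 475 + 450 + 425 + 425 + 400 + 400 + 350 + 325 + 275 + 250 + 100 = 3875 L.
Lower bound: ⌈3875/500⌉ = 8 storage lockers.
Also, 9 drums each exceed 250 L, and no two of those can share a locker, so at least 9 storage lockers are needed.
A packing using 10 storage lockers:
  locker 1: 475 = 475
  locker 2: 450 = 450
  locker 3: 425 = 425
  locker 4: 425 = 425
  locker 5: 400 + 100 = 500
  locker 6: 400 = 400
  locker 7: 350 = 350
  locker 8: 325 = 325
  locker 9: 275 = 275
  locker 10: 250 = 250
No arrangement into 9 storage lockers stays within capacity, so 10 is optimal.

10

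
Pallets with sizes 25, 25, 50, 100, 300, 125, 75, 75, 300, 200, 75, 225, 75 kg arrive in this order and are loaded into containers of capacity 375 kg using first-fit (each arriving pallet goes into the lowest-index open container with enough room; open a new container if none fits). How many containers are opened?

5

  25 → container 1 (new)  [load 25/375]
  25 → container 1  [load 50/375]
  50 → container 1  [load 100/375]
  100 → container 1  [load 200/375]
  300 → container 2 (new)  [load 300/375]
  125 → container 1  [load 325/375]
  75 → container 2  [load 375/375]
  75 → container 3 (new)  [load 75/375]
  300 → container 3  [load 375/375]
  200 → container 4 (new)  [load 200/375]
  75 → container 4  [load 275/375]
  225 → container 5 (new)  [load 225/375]
  75 → container 4  [load 350/375]
5 containers opened.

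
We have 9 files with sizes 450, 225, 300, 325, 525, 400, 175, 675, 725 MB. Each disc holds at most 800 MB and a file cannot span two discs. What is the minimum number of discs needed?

6

Total = 725 + 675 + 525 + 450 + 400 + 325 + 300 + 225 + 175 = 3800 MB.
Lower bound: ⌈3800/800⌉ = 5 discs.
A packing using 6 discs:
  disc 1: 725 = 725
  disc 2: 675 = 675
  disc 3: 525 + 225 = 750
  disc 4: 450 + 325 = 775
  disc 5: 400 + 300 = 700
  disc 6: 175 = 175
No arrangement into 5 discs stays within capacity, so 6 is optimal.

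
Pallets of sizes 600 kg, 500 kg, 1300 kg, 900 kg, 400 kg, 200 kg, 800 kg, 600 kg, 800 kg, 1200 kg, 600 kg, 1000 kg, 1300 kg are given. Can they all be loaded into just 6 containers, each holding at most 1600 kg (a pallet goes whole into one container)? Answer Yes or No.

Total = 10200 kg; ⌈10200/1600⌉ = 7.
At least 7 containers are required, but only 6 are allowed.

No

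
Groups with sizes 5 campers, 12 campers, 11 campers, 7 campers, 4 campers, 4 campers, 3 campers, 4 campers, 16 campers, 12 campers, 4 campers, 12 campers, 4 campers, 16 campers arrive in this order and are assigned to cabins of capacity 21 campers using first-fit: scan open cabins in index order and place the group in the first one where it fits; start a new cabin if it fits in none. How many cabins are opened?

6

  5 → cabin 1 (new)  [load 5/21]
  12 → cabin 1  [load 17/21]
  11 → cabin 2 (new)  [load 11/21]
  7 → cabin 2  [load 18/21]
  4 → cabin 1  [load 21/21]
  4 → cabin 3 (new)  [load 4/21]
  3 → cabin 2  [load 21/21]
  4 → cabin 3  [load 8/21]
  16 → cabin 4 (new)  [load 16/21]
  12 → cabin 3  [load 20/21]
  4 → cabin 4  [load 20/21]
  12 → cabin 5 (new)  [load 12/21]
  4 → cabin 5  [load 16/21]
  16 → cabin 6 (new)  [load 16/21]
6 cabins opened.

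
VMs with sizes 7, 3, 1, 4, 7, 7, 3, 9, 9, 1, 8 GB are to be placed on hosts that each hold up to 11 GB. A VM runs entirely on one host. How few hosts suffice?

6

Total = 9 + 9 + 8 + 7 + 7 + 7 + 4 + 3 + 3 + 1 + 1 = 59 GB.
Lower bound: ⌈59/11⌉ = 6 hosts.
A packing using 6 hosts:
  host 1: 9 + 1 + 1 = 11
  host 2: 9 = 9
  host 3: 8 + 3 = 11
  host 4: 7 + 4 = 11
  host 5: 7 + 3 = 10
  host 6: 7 = 7
This matches the lower bound, so 6 is optimal.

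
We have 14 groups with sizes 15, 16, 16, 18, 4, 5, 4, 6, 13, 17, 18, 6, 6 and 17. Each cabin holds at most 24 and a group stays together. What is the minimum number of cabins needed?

Total = 18 + 18 + 17 + 17 + 16 + 16 + 15 + 13 + 6 + 6 + 6 + 5 + 4 + 4 = 161.
Lower bound: ⌈161/24⌉ = 7 cabins.
Also, 8 groups each exceed 12, and no two of those can share a cabin, so at least 8 cabins are needed.
A packing using 8 cabins:
  cabin 1: 18 + 6 = 24
  cabin 2: 18 + 6 = 24
  cabin 3: 17 + 6 = 23
  cabin 4: 17 + 5 = 22
  cabin 5: 16 + 4 + 4 = 24
  cabin 6: 16 = 16
  cabin 7: 15 = 15
  cabin 8: 13 = 13
This matches the lower bound, so 8 is optimal.

8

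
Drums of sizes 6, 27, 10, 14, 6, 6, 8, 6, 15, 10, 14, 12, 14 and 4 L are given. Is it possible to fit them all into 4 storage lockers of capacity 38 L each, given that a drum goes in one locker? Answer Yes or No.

No

Total = 152 L; ⌈152/38⌉ = 4.
The bound of 4 does not rule out 4, but exhaustive search shows no assignment into 4 storage lockers of capacity 38 L exists — the minimum is 5.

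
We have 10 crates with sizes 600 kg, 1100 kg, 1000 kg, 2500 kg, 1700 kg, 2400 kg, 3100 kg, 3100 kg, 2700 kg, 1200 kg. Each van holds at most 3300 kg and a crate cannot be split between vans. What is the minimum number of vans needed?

Total = 3100 + 3100 + 2700 + 2500 + 2400 + 1700 + 1200 + 1100 + 1000 + 600 = 19400 kg.
Lower bound: ⌈19400/3300⌉ = 6 vans.
A packing using 7 vans:
  van 1: 3100 = 3100
  van 2: 3100 = 3100
  van 3: 2700 + 600 = 3300
  van 4: 2500 = 2500
  van 5: 2400 = 2400
  van 6: 1700 + 1200 = 2900
  van 7: 1100 + 1000 = 2100
No arrangement into 6 vans stays within capacity, so 7 is optimal.

7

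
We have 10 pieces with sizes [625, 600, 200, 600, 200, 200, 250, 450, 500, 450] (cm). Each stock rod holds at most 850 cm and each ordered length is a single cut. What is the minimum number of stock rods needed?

6

Total = 625 + 600 + 600 + 500 + 450 + 450 + 250 + 200 + 200 + 200 = 4075 cm.
Lower bound: ⌈4075/850⌉ = 5 stock rods.
Also, 6 pieces each exceed 425 cm, and no two of those can share a stock rod, so at least 6 stock rods are needed.
A packing using 6 stock rods:
  stock rod 1: 625 + 200 = 825
  stock rod 2: 600 + 250 = 850
  stock rod 3: 600 + 200 = 800
  stock rod 4: 500 + 200 = 700
  stock rod 5: 450 = 450
  stock rod 6: 450 = 450
This matches the lower bound, so 6 is optimal.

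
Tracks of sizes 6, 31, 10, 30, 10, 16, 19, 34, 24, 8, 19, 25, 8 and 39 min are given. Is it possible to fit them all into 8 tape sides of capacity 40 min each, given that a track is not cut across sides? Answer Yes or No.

Yes

A valid assignment using 8 tape sides:
  side 1: 39 = 39
  side 2: 34 + 6 = 40
  side 3: 31 + 8 = 39
  side 4: 30 + 10 = 40
  side 5: 25 + 10 = 35
  side 6: 24 + 16 = 40
  side 7: 19 + 19 = 38
  side 8: 8 = 8
Every load is within 40 min, so 8 tape sides suffice.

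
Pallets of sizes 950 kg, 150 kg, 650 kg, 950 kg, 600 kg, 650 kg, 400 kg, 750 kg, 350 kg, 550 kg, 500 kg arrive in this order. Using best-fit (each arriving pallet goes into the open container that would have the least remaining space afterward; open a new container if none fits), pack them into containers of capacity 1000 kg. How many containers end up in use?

  950 → container 1 (new)  [load 950/1000]
  150 → container 2 (new)  [load 150/1000]
  650 → container 2  [load 800/1000]
  950 → container 3 (new)  [load 950/1000]
  600 → container 4 (new)  [load 600/1000]
  650 → container 5 (new)  [load 650/1000]
  400 → container 4  [load 1000/1000]
  750 → container 6 (new)  [load 750/1000]
  350 → container 5  [load 1000/1000]
  550 → container 7 (new)  [load 550/1000]
  500 → container 8 (new)  [load 500/1000]
8 containers opened.

8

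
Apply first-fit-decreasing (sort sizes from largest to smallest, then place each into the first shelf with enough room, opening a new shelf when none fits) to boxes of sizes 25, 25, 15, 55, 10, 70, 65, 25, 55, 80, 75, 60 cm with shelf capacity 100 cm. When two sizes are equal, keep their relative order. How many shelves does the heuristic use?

7

Sorted descending: 80, 75, 70, 65, 60, 55, 55, 25, 25, 25, 15, 10.
  80 → shelf 1 (new)  [load 80/100]
  75 → shelf 2 (new)  [load 75/100]
  70 → shelf 3 (new)  [load 70/100]
  65 → shelf 4 (new)  [load 65/100]
  60 → shelf 5 (new)  [load 60/100]
  55 → shelf 6 (new)  [load 55/100]
  55 → shelf 7 (new)  [load 55/100]
  25 → shelf 2  [load 100/100]
  25 → shelf 3  [load 95/100]
  25 → shelf 4  [load 90/100]
  15 → shelf 1  [load 95/100]
  10 → shelf 4  [load 100/100]
7 shelves opened.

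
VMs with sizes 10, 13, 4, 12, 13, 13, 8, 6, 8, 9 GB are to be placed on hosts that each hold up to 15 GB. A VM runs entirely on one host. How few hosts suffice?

8

Total = 13 + 13 + 13 + 12 + 10 + 9 + 8 + 8 + 6 + 4 = 96 GB.
Lower bound: ⌈96/15⌉ = 7 hosts.
Also, 8 VMs each exceed 15/2 GB, and no two of those can share a host, so at least 8 hosts are needed.
A packing using 8 hosts:
  host 1: 13 = 13
  host 2: 13 = 13
  host 3: 13 = 13
  host 4: 12 = 12
  host 5: 10 + 4 = 14
  host 6: 9 + 6 = 15
  host 7: 8 = 8
  host 8: 8 = 8
This matches the lower bound, so 8 is optimal.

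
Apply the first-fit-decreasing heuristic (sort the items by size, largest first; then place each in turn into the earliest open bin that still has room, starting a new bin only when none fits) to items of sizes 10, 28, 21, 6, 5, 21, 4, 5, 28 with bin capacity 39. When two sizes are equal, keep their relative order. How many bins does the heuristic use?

Sorted descending: 28, 28, 21, 21, 10, 6, 5, 5, 4.
  28 → bin 1 (new)  [load 28/39]
  28 → bin 2 (new)  [load 28/39]
  21 → bin 3 (new)  [load 21/39]
  21 → bin 4 (new)  [load 21/39]
  10 → bin 1  [load 38/39]
  6 → bin 2  [load 34/39]
  5 → bin 2  [load 39/39]
  5 → bin 3  [load 26/39]
  4 → bin 3  [load 30/39]
4 bins opened.

4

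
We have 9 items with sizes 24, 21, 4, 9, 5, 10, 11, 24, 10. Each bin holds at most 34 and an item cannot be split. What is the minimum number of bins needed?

4

Total = 24 + 24 + 21 + 11 + 10 + 10 + 9 + 5 + 4 = 118.
Lower bound: ⌈118/34⌉ = 4 bins.
A packing using 4 bins:
  bin 1: 24 + 10 = 34
  bin 2: 24 + 10 = 34
  bin 3: 21 + 11 = 32
  bin 4: 9 + 5 + 4 = 18
This matches the lower bound, so 4 is optimal.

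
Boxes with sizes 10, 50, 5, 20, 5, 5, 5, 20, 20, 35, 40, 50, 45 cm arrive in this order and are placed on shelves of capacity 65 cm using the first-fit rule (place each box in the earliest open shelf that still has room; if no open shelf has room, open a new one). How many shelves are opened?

6

  10 → shelf 1 (new)  [load 10/65]
  50 → shelf 1  [load 60/65]
  5 → shelf 1  [load 65/65]
  20 → shelf 2 (new)  [load 20/65]
  5 → shelf 2  [load 25/65]
  5 → shelf 2  [load 30/65]
  5 → shelf 2  [load 35/65]
  20 → shelf 2  [load 55/65]
  20 → shelf 3 (new)  [load 20/65]
  35 → shelf 3  [load 55/65]
  40 → shelf 4 (new)  [load 40/65]
  50 → shelf 5 (new)  [load 50/65]
  45 → shelf 6 (new)  [load 45/65]
6 shelves opened.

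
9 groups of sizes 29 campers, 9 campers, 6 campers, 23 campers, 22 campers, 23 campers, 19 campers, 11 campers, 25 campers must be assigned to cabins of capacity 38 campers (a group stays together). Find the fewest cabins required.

6

Total = 29 + 25 + 23 + 23 + 22 + 19 + 11 + 9 + 6 = 167 campers.
Lower bound: ⌈167/38⌉ = 5 cabins.
A packing using 6 cabins:
  cabin 1: 29 + 9 = 38
  cabin 2: 25 + 11 = 36
  cabin 3: 23 + 6 = 29
  cabin 4: 23 = 23
  cabin 5: 22 = 22
  cabin 6: 19 = 19
No arrangement into 5 cabins stays within capacity, so 6 is optimal.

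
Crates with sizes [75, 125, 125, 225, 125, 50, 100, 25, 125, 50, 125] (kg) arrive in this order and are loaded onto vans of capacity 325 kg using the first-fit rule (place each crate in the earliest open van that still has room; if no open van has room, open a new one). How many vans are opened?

  75 → van 1 (new)  [load 75/325]
  125 → van 1  [load 200/325]
  125 → van 1  [load 325/325]
  225 → van 2 (new)  [load 225/325]
  125 → van 3 (new)  [load 125/325]
  50 → van 2  [load 275/325]
  100 → van 3  [load 225/325]
  25 → van 2  [load 300/325]
  125 → van 4 (new)  [load 125/325]
  50 → van 3  [load 275/325]
  125 → van 4  [load 250/325]
4 vans opened.

4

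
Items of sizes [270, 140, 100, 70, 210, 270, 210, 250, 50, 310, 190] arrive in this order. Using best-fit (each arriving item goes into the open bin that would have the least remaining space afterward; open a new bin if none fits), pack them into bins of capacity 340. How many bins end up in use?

  270 → bin 1 (new)  [load 270/340]
  140 → bin 2 (new)  [load 140/340]
  100 → bin 2  [load 240/340]
  70 → bin 1  [load 340/340]
  210 → bin 3 (new)  [load 210/340]
  270 → bin 4 (new)  [load 270/340]
  210 → bin 5 (new)  [load 210/340]
  250 → bin 6 (new)  [load 250/340]
  50 → bin 4  [load 320/340]
  310 → bin 7 (new)  [load 310/340]
  190 → bin 8 (new)  [load 190/340]
8 bins opened.

8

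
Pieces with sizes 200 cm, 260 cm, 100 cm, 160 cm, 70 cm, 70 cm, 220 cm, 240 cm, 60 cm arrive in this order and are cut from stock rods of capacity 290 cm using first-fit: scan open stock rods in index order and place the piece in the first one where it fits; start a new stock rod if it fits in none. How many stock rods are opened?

  200 → stock rod 1 (new)  [load 200/290]
  260 → stock rod 2 (new)  [load 260/290]
  100 → stock rod 3 (new)  [load 100/290]
  160 → stock rod 3  [load 260/290]
  70 → stock rod 1  [load 270/290]
  70 → stock rod 4 (new)  [load 70/290]
  220 → stock rod 4  [load 290/290]
  240 → stock rod 5 (new)  [load 240/290]
  60 → stock rod 6 (new)  [load 60/290]
6 stock rods opened.

6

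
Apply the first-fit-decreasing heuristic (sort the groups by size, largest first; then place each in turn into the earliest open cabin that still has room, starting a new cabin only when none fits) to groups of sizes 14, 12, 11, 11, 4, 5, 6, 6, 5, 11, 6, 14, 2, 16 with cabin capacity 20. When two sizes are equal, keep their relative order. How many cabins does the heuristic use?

7

Sorted descending: 16, 14, 14, 12, 11, 11, 11, 6, 6, 6, 5, 5, 4, 2.
  16 → cabin 1 (new)  [load 16/20]
  14 → cabin 2 (new)  [load 14/20]
  14 → cabin 3 (new)  [load 14/20]
  12 → cabin 4 (new)  [load 12/20]
  11 → cabin 5 (new)  [load 11/20]
  11 → cabin 6 (new)  [load 11/20]
  11 → cabin 7 (new)  [load 11/20]
  6 → cabin 2  [load 20/20]
  6 → cabin 3  [load 20/20]
  6 → cabin 4  [load 18/20]
  5 → cabin 5  [load 16/20]
  5 → cabin 6  [load 16/20]
  4 → cabin 1  [load 20/20]
  2 → cabin 4  [load 20/20]
7 cabins opened.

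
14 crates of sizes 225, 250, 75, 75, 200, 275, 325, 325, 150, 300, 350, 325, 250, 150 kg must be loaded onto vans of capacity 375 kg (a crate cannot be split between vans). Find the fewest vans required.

10

Total = 350 + 325 + 325 + 325 + 300 + 275 + 250 + 250 + 225 + 200 + 150 + 150 + 75 + 75 = 3275 kg.
Lower bound: ⌈3275/375⌉ = 9 vans.
Also, 10 crates each exceed 375/2 kg, and no two of those can share a van, so at least 10 vans are needed.
A packing using 10 vans:
  van 1: 350 = 350
  van 2: 325 = 325
  van 3: 325 = 325
  van 4: 325 = 325
  van 5: 300 + 75 = 375
  van 6: 275 + 75 = 350
  van 7: 250 = 250
  van 8: 250 = 250
  van 9: 225 + 150 = 375
  van 10: 200 + 150 = 350
This matches the lower bound, so 10 is optimal.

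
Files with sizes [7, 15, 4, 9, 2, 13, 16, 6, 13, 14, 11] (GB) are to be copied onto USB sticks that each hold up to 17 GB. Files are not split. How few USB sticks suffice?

7

Total = 16 + 15 + 14 + 13 + 13 + 11 + 9 + 7 + 6 + 4 + 2 = 110 GB.
Lower bound: ⌈110/17⌉ = 7 USB sticks.
A packing using 7 USB sticks:
  USB stick 1: 16 = 16
  USB stick 2: 15 + 2 = 17
  USB stick 3: 14 = 14
  USB stick 4: 13 + 4 = 17
  USB stick 5: 13 = 13
  USB stick 6: 11 + 6 = 17
  USB stick 7: 9 + 7 = 16
This matches the lower bound, so 7 is optimal.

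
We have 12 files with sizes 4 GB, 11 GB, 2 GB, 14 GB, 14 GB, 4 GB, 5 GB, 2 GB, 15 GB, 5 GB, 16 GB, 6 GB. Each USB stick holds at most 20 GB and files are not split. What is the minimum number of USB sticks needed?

Total = 16 + 15 + 14 + 14 + 11 + 6 + 5 + 5 + 4 + 4 + 2 + 2 = 98 GB.
Lower bound: ⌈98/20⌉ = 5 USB sticks.
A packing using 5 USB sticks:
  USB stick 1: 16 + 4 = 20
  USB stick 2: 15 + 5 = 20
  USB stick 3: 14 + 6 = 20
  USB stick 4: 14 + 5 = 19
  USB stick 5: 11 + 4 + 2 + 2 = 19
This matches the lower bound, so 5 is optimal.

5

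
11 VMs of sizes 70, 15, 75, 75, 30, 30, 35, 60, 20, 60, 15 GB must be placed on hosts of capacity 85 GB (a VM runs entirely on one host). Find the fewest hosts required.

Total = 75 + 75 + 70 + 60 + 60 + 35 + 30 + 30 + 20 + 15 + 15 = 485 GB.
Lower bound: ⌈485/85⌉ = 6 hosts.
A packing using 7 hosts:
  host 1: 75 = 75
  host 2: 75 = 75
  host 3: 70 + 15 = 85
  host 4: 60 + 20 = 80
  host 5: 60 + 15 = 75
  host 6: 35 + 30 = 65
  host 7: 30 = 30
No arrangement into 6 hosts stays within capacity, so 7 is optimal.

7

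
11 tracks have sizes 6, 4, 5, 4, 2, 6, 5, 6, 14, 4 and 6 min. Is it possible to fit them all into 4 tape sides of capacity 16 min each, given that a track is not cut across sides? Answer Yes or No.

A valid assignment using 4 tape sides:
  side 1: 14 + 2 = 16
  side 2: 6 + 6 + 4 = 16
  side 3: 6 + 6 + 4 = 16
  side 4: 5 + 5 + 4 = 14
Every load is within 16 min, so 4 tape sides suffice.

Yes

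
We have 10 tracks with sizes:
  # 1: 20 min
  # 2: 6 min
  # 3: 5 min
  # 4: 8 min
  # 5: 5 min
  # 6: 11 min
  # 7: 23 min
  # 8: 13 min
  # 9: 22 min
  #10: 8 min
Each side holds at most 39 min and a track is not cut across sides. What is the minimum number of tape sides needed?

4

Total = 23 + 22 + 20 + 13 + 11 + 8 + 8 + 6 + 5 + 5 = 121 min.
Lower bound: ⌈121/39⌉ = 4 tape sides.
A packing using 4 tape sides:
  side 1: 23 + 13 = 36
  side 2: 22 + 11 + 6 = 39
  side 3: 20 + 8 + 8 = 36
  side 4: 5 + 5 = 10
This matches the lower bound, so 4 is optimal.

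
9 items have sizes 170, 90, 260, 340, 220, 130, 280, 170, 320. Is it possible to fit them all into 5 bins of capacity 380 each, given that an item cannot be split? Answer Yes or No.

No

Total = 1980; ⌈1980/380⌉ = 6.
At least 6 bins are required, but only 5 are allowed.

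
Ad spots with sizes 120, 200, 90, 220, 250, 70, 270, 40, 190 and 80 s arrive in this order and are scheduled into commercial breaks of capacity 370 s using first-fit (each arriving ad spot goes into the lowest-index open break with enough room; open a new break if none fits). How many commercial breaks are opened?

  120 → break 1 (new)  [load 120/370]
  200 → break 1  [load 320/370]
  90 → break 2 (new)  [load 90/370]
  220 → break 2  [load 310/370]
  250 → break 3 (new)  [load 250/370]
  70 → break 3  [load 320/370]
  270 → break 4 (new)  [load 270/370]
  40 → break 1  [load 360/370]
  190 → break 5 (new)  [load 190/370]
  80 → break 4  [load 350/370]
5 commercial breaks opened.

5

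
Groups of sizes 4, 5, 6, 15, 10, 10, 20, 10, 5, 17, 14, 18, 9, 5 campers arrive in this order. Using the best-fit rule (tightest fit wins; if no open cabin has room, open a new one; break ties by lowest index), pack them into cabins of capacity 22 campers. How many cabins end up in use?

  4 → cabin 1 (new)  [load 4/22]
  5 → cabin 1  [load 9/22]
  6 → cabin 1  [load 15/22]
  15 → cabin 2 (new)  [load 15/22]
  10 → cabin 3 (new)  [load 10/22]
  10 → cabin 3  [load 20/22]
  20 → cabin 4 (new)  [load 20/22]
  10 → cabin 5 (new)  [load 10/22]
  5 → cabin 1  [load 20/22]
  17 → cabin 6 (new)  [load 17/22]
  14 → cabin 7 (new)  [load 14/22]
  18 → cabin 8 (new)  [load 18/22]
  9 → cabin 5  [load 19/22]
  5 → cabin 6  [load 22/22]
8 cabins opened.

8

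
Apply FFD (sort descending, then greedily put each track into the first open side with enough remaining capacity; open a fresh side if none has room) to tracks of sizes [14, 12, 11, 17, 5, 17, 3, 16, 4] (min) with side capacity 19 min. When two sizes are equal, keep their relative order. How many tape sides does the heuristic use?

Sorted descending: 17, 17, 16, 14, 12, 11, 5, 4, 3.
  17 → side 1 (new)  [load 17/19]
  17 → side 2 (new)  [load 17/19]
  16 → side 3 (new)  [load 16/19]
  14 → side 4 (new)  [load 14/19]
  12 → side 5 (new)  [load 12/19]
  11 → side 6 (new)  [load 11/19]
  5 → side 4  [load 19/19]
  4 → side 5  [load 16/19]
  3 → side 3  [load 19/19]
6 tape sides opened.

6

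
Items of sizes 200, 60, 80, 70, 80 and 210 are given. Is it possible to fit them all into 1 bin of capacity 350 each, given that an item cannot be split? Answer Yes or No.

No

Total = 700; ⌈700/350⌉ = 2.
At least 2 bins are required, but only 1 is allowed.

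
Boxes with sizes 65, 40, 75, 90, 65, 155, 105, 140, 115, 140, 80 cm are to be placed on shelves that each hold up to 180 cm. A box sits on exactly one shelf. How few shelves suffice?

7

Total = 155 + 140 + 140 + 115 + 105 + 90 + 80 + 75 + 65 + 65 + 40 = 1070 cm.
Lower bound: ⌈1070/180⌉ = 6 shelves.
A packing using 7 shelves:
  shelf 1: 155 = 155
  shelf 2: 140 + 40 = 180
  shelf 3: 140 = 140
  shelf 4: 115 + 65 = 180
  shelf 5: 105 + 75 = 180
  shelf 6: 90 + 80 = 170
  shelf 7: 65 = 65
No arrangement into 6 shelves stays within capacity, so 7 is optimal.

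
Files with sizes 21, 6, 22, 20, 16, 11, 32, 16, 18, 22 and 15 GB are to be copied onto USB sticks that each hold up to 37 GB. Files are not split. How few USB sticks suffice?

6

Total = 32 + 22 + 22 + 21 + 20 + 18 + 16 + 16 + 15 + 11 + 6 = 199 GB.
Lower bound: ⌈199/37⌉ = 6 USB sticks.
A packing using 6 USB sticks:
  USB stick 1: 32 = 32
  USB stick 2: 22 + 15 = 37
  USB stick 3: 22 + 11 = 33
  USB stick 4: 21 + 16 = 37
  USB stick 5: 20 + 16 = 36
  USB stick 6: 18 + 6 = 24
This matches the lower bound, so 6 is optimal.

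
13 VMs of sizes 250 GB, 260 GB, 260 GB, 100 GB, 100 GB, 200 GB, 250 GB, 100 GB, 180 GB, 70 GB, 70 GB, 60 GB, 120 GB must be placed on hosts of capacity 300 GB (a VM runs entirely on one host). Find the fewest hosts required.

8

Total = 260 + 260 + 250 + 250 + 200 + 180 + 120 + 100 + 100 + 100 + 70 + 70 + 60 = 2020 GB.
Lower bound: ⌈2020/300⌉ = 7 hosts.
A packing using 8 hosts:
  host 1: 260 = 260
  host 2: 260 = 260
  host 3: 250 = 250
  host 4: 250 = 250
  host 5: 200 + 100 = 300
  host 6: 180 + 120 = 300
  host 7: 100 + 100 + 70 = 270
  host 8: 70 + 60 = 130
No arrangement into 7 hosts stays within capacity, so 8 is optimal.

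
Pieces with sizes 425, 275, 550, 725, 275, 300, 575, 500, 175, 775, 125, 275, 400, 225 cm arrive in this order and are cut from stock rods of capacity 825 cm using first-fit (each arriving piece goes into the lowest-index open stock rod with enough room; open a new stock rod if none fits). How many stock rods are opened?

  425 → stock rod 1 (new)  [load 425/825]
  275 → stock rod 1  [load 700/825]
  550 → stock rod 2 (new)  [load 550/825]
  725 → stock rod 3 (new)  [load 725/825]
  275 → stock rod 2  [load 825/825]
  300 → stock rod 4 (new)  [load 300/825]
  575 → stock rod 5 (new)  [load 575/825]
  500 → stock rod 4  [load 800/825]
  175 → stock rod 5  [load 750/825]
  775 → stock rod 6 (new)  [load 775/825]
  125 → stock rod 1  [load 825/825]
  275 → stock rod 7 (new)  [load 275/825]
  400 → stock rod 7  [load 675/825]
  225 → stock rod 8 (new)  [load 225/825]
8 stock rods opened.

8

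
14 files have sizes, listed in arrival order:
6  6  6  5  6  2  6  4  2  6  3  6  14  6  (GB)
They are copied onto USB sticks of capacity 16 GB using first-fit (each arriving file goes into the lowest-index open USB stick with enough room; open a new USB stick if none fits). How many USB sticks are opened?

  6 → USB stick 1 (new)  [load 6/16]
  6 → USB stick 1  [load 12/16]
  6 → USB stick 2 (new)  [load 6/16]
  5 → USB stick 2  [load 11/16]
  6 → USB stick 3 (new)  [load 6/16]
  2 → USB stick 1  [load 14/16]
  6 → USB stick 3  [load 12/16]
  4 → USB stick 2  [load 15/16]
  2 → USB stick 1  [load 16/16]
  6 → USB stick 4 (new)  [load 6/16]
  3 → USB stick 3  [load 15/16]
  6 → USB stick 4  [load 12/16]
  14 → USB stick 5 (new)  [load 14/16]
  6 → USB stick 6 (new)  [load 6/16]
6 USB sticks opened.

6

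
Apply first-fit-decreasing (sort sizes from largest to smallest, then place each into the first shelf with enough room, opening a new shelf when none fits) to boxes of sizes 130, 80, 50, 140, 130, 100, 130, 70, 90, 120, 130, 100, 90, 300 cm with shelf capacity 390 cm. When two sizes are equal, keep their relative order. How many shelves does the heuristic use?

5

Sorted descending: 300, 140, 130, 130, 130, 130, 120, 100, 100, 90, 90, 80, 70, 50.
  300 → shelf 1 (new)  [load 300/390]
  140 → shelf 2 (new)  [load 140/390]
  130 → shelf 2  [load 270/390]
  130 → shelf 3 (new)  [load 130/390]
  130 → shelf 3  [load 260/390]
  130 → shelf 3  [load 390/390]
  120 → shelf 2  [load 390/390]
  100 → shelf 4 (new)  [load 100/390]
  100 → shelf 4  [load 200/390]
  90 → shelf 1  [load 390/390]
  90 → shelf 4  [load 290/390]
  80 → shelf 4  [load 370/390]
  70 → shelf 5 (new)  [load 70/390]
  50 → shelf 5  [load 120/390]
5 shelves opened.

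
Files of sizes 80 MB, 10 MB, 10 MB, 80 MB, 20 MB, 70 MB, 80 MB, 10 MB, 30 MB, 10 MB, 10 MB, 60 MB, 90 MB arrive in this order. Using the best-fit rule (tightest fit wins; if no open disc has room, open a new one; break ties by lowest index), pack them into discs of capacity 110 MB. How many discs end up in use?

  80 → disc 1 (new)  [load 80/110]
  10 → disc 1  [load 90/110]
  10 → disc 1  [load 100/110]
  80 → disc 2 (new)  [load 80/110]
  20 → disc 2  [load 100/110]
  70 → disc 3 (new)  [load 70/110]
  80 → disc 4 (new)  [load 80/110]
  10 → disc 1  [load 110/110]
  30 → disc 4  [load 110/110]
  10 → disc 2  [load 110/110]
  10 → disc 3  [load 80/110]
  60 → disc 5 (new)  [load 60/110]
  90 → disc 6 (new)  [load 90/110]
6 discs opened.

6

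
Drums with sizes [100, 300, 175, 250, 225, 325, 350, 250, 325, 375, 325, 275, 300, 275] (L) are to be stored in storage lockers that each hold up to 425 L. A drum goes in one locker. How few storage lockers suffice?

Total = 375 + 350 + 325 + 325 + 325 + 300 + 300 + 275 + 275 + 250 + 250 + 225 + 175 + 100 = 3850 L.
Lower bound: ⌈3850/425⌉ = 10 storage lockers.
Also, 12 drums each exceed 425/2 L, and no two of those can share a locker, so at least 12 storage lockers are needed.
A packing using 12 storage lockers:
  locker 1: 375 = 375
  locker 2: 350 = 350
  locker 3: 325 + 100 = 425
  locker 4: 325 = 325
  locker 5: 325 = 325
  locker 6: 300 = 300
  locker 7: 300 = 300
  locker 8: 275 = 275
  locker 9: 275 = 275
  locker 10: 250 + 175 = 425
  locker 11: 250 = 250
  locker 12: 225 = 225
This matches the lower bound, so 12 is optimal.

12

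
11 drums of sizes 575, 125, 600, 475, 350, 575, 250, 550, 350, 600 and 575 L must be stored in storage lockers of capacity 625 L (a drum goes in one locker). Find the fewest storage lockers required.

Total = 600 + 600 + 575 + 575 + 575 + 550 + 475 + 350 + 350 + 250 + 125 = 5025 L.
Lower bound: ⌈5025/625⌉ = 9 storage lockers.
A packing using 9 storage lockers:
  locker 1: 600 = 600
  locker 2: 600 = 600
  locker 3: 575 = 575
  locker 4: 575 = 575
  locker 5: 575 = 575
  locker 6: 550 = 550
  locker 7: 475 + 125 = 600
  locker 8: 350 + 250 = 600
  locker 9: 350 = 350
This matches the lower bound, so 9 is optimal.

9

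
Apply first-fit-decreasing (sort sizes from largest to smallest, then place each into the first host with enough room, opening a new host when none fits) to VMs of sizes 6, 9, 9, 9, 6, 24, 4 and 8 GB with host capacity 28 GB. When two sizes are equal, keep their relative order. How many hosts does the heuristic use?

3

Sorted descending: 24, 9, 9, 9, 8, 6, 6, 4.
  24 → host 1 (new)  [load 24/28]
  9 → host 2 (new)  [load 9/28]
  9 → host 2  [load 18/28]
  9 → host 2  [load 27/28]
  8 → host 3 (new)  [load 8/28]
  6 → host 3  [load 14/28]
  6 → host 3  [load 20/28]
  4 → host 1  [load 28/28]
3 hosts opened.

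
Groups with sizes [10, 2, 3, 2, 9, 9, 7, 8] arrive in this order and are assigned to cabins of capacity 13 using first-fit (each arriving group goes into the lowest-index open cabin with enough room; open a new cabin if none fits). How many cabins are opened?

  10 → cabin 1 (new)  [load 10/13]
  2 → cabin 1  [load 12/13]
  3 → cabin 2 (new)  [load 3/13]
  2 → cabin 2  [load 5/13]
  9 → cabin 3 (new)  [load 9/13]
  9 → cabin 4 (new)  [load 9/13]
  7 → cabin 2  [load 12/13]
  8 → cabin 5 (new)  [load 8/13]
5 cabins opened.

5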